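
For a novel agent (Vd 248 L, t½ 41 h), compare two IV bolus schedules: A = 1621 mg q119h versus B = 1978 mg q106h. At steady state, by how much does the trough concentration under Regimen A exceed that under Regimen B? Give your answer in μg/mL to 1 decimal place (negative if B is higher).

-0.6 μg/mL

Regimen A: f = (1/2)^(119/41) ≈ 0.1337; Cmin,ss = (1621/248)·f/(1−f) ≈ 1.009 μg/mL.
Regimen B: f = (1/2)^(106/41) ≈ 0.1666; Cmin,ss = (1978/248)·f/(1−f) ≈ 1.594 μg/mL.
Difference ≈ 1.009 − 1.594 ≈ -0.585 μg/mL.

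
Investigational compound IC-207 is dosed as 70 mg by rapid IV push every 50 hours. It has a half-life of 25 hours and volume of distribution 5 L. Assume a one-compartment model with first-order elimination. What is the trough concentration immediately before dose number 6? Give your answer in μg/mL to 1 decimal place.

f = (1/2)^(τ/t½) = (1/2)^(50/25) ≈ 0.2500.
C₀ = D/Vd = 70/5 ≈ 14.000 μg/mL.
Before the 6th dose, 5 doses have been given. Superposition: Cmin = C₀·(f + f² + … + f^5).
≈ 14.000 × (0.2500 + 0.0625 + 0.0156 + 0.0039 + 0.0010) ≈ 14.000 × 0.3330 ≈ 4.662 μg/mL.

4.7 μg/mL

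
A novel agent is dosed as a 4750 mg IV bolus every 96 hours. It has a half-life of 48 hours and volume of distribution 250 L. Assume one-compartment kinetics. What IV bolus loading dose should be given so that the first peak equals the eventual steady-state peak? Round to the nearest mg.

6333 mg

f = (1/2)^(96/48) ≈ 0.250000; accumulation ratio R = 1/(1−f) ≈ 1.33333.
Loading dose to hit Cmax,ss on first dose: D_load = D_maint·R ≈ 4750 × 1.33333 ≈ 6333.32 mg.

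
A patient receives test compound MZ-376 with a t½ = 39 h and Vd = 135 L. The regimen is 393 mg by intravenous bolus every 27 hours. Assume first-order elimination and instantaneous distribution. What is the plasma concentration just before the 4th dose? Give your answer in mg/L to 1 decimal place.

3.6 mg/L

f = (1/2)^(τ/t½) = (1/2)^(27/39) ≈ 0.6189.
C₀ = D/Vd = 393/135 ≈ 2.911 mg/L.
Before the 4th dose, 3 doses have been given. Superposition: Cmin = C₀·(f + f² + … + f^3).
≈ 2.911 × (0.6189 + 0.3830 + 0.2371) ≈ 2.911 × 1.2390 ≈ 3.607 mg/L.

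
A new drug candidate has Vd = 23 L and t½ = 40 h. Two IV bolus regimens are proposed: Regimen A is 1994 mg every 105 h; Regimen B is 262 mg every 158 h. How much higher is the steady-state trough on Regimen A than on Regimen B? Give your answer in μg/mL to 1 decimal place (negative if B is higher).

16.0 μg/mL

Regimen A: f = (1/2)^(105/40) ≈ 0.1621; Cmin,ss = (1994/23)·f/(1−f) ≈ 16.772 μg/mL.
Regimen B: f = (1/2)^(158/40) ≈ 0.0647; Cmin,ss = (262/23)·f/(1−f) ≈ 0.788 μg/mL.
Difference ≈ 16.772 − 0.788 ≈ 15.984 μg/mL.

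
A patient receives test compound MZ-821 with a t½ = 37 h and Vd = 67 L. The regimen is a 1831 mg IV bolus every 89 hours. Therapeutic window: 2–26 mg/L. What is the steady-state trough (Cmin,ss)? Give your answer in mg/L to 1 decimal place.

k = ln2/t½ = ln2/37 ≈ 0.018734 h⁻¹; fraction remaining f = e^(−kτ) = e^(−0.018734×89) ≈ 0.1888.
At steady state, accumulation factor R = 1/(1 − e^(−kτ)) ≈ 1.2327.
Each bolus raises the concentration by D/Vd = 1831/67 ≈ 27.328 mg/L.
Steady-state peak Cmax,ss = C₀·R ≈ 27.328 × 1.2327 ≈ 33.687 mg/L.
One interval later, Cmin,ss = Cmax,ss·e^(−kτ) ≈ 33.687 × 0.1888 ≈ 6.360 mg/L.
Trough 6.4 mg/L vs MEC 2 mg/L: adequate.

6.4 mg/L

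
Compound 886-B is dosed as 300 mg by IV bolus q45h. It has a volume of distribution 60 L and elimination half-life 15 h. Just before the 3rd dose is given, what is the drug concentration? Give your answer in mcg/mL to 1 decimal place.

f = (1/2)^(τ/t½) = (1/2)^(45/15) ≈ 0.1250.
C₀ = D/Vd = 300/60 ≈ 5.000 mcg/mL.
Before the 3rd dose, 2 doses have been given. Superposition: Cmin = C₀·(f + f²).
≈ 5.000 × (0.1250 + 0.0156) ≈ 5.000 × 0.1406 ≈ 0.703 mcg/mL.

0.7 mcg/mL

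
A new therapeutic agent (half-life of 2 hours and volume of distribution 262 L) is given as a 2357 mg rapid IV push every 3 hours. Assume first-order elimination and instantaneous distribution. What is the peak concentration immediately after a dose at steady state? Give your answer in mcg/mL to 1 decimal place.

k = ln2/t½ = ln2/2 ≈ 0.346574 h⁻¹; fraction remaining f = e^(−kτ) = e^(−0.346574×3) ≈ 0.3536.
At steady state, accumulation factor R = 1/(1 − e^(−kτ)) ≈ 1.5470.
Single-dose peak C₀ = D/Vd = 2357/262 ≈ 8.996 mcg/mL.
Steady-state peak Cmax,ss = C₀·R ≈ 8.996 × 1.5470 ≈ 13.917 mcg/mL.

13.9 mcg/mL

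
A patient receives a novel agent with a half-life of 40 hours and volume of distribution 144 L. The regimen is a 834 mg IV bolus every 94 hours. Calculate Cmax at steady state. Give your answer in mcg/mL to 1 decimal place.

7.2 mcg/mL

τ/t½ = 94/40 ≈ 2.35, so fraction remaining f = (1/2)^(94/40) ≈ 0.1961.
Accumulation ratio R = 1/(1 − f) ≈ 1/0.8039 ≈ 1.2439.
Single-dose peak C₀ = D/Vd = 834/144 ≈ 5.792 mcg/mL.
Steady-state peak Cmax,ss = C₀·R ≈ 5.792 × 1.2439 ≈ 7.205 mcg/mL.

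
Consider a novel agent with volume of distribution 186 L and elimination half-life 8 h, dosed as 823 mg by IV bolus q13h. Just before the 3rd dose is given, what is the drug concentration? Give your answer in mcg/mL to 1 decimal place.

f = (1/2)^(τ/t½) = (1/2)^(13/8) ≈ 0.3242.
C₀ = D/Vd = 823/186 ≈ 4.425 mcg/mL.
Before the 3rd dose, 2 doses have been given. Superposition: Cmin = C₀·(f + f²).
≈ 4.425 × (0.3242 + 0.1051) ≈ 4.425 × 0.4293 ≈ 1.900 mcg/mL.

1.9 mcg/mL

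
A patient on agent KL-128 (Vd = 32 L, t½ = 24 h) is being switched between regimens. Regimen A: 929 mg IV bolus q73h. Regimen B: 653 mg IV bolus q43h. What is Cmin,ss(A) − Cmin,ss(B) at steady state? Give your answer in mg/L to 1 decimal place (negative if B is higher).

Regimen A: f = (1/2)^(73/24) ≈ 0.1214; Cmin,ss = (929/32)·f/(1−f) ≈ 4.011 mg/L.
Regimen B: f = (1/2)^(43/24) ≈ 0.2888; Cmin,ss = (653/32)·f/(1−f) ≈ 8.286 mg/L.
Difference ≈ 4.011 − 8.286 ≈ -4.275 mg/L.

-4.3 mg/L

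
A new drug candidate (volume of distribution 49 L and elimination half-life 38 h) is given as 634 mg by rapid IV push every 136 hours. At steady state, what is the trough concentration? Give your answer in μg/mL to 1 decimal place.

1.2 μg/mL

k = ln2/t½ = ln2/38 ≈ 0.018241 h⁻¹; fraction remaining f = e^(−kτ) = e^(−0.018241×136) ≈ 0.0837.
At steady state, accumulation factor R = 1/(1 − e^(−kτ)) ≈ 1.0913.
Single-dose peak C₀ = D/Vd = 634/49 ≈ 12.939 μg/mL.
Cmax,ss = C₀/(1 − f) ≈ 12.939/0.9163 ≈ 14.121 μg/mL.
One interval later, Cmin,ss = Cmax,ss·e^(−kτ) ≈ 14.121 × 0.0837 ≈ 1.182 μg/mL.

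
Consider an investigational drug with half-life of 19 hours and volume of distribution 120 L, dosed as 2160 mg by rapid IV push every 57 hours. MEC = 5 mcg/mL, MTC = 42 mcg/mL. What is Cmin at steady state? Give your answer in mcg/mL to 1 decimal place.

τ = 57 h = 3 half-lives, so f = (1/2)^3 = 0.125.
Accumulation ratio R = 1/(1 − f) = 1/0.875 = 8/7.
Single-dose peak C₀ = D/Vd = 2160/120 = 18 mcg/mL.
Steady-state peak Cmax,ss = C₀·R = 18 × 8/7 ≈ 20.571 mcg/mL.
Steady-state trough Cmin,ss = Cmax,ss·f ≈ 20.571 × 0.125 ≈ 2.571 mcg/mL.
Trough 2.6 mcg/mL vs MEC 5 mcg/mL: subtherapeutic.

2.6 mcg/mL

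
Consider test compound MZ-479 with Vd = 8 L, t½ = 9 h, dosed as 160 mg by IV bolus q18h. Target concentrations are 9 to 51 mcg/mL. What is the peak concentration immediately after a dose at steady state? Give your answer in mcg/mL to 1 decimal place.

26.7 mcg/mL

The dosing interval is 2 half-lives, so f = 2^(−2) = 0.25.
At steady state, R = 1/(1 − 0.25) = 4/3.
Single-dose peak C₀ = D/Vd = 160/8 = 20 mcg/mL.
Steady-state peak Cmax,ss = C₀·R = 20 × 4/3 ≈ 26.667 mcg/mL.
Peak 26.7 mcg/mL vs MTC 51 mcg/mL: below toxic threshold.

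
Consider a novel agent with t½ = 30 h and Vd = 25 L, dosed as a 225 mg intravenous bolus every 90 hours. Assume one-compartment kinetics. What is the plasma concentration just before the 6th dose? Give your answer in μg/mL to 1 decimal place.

1.3 μg/mL

f = (1/2)^(τ/t½) = (1/2)^(90/30) ≈ 0.1250.
C₀ = D/Vd = 225/25 ≈ 9.000 μg/mL.
Before the 6th dose, 5 doses have been given. Superposition: Cmin = C₀·(f + f² + … + f^5).
≈ 9.000 × (0.1250 + 0.0156 + 0.0020 + 0.0002 + 0.0000) ≈ 9.000 × 0.1428 ≈ 1.285 μg/mL.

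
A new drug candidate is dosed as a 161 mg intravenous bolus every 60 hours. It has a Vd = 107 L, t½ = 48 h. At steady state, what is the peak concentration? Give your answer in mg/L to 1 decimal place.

τ/t½ = 60/48 ≈ 1.25, so fraction remaining f = (1/2)^(60/48) ≈ 0.4204.
Accumulation ratio R = 1/(1 − f) ≈ 1/0.5796 ≈ 1.7253.
Single-dose peak C₀ = D/Vd = 161/107 ≈ 1.505 mg/L.
Cmax,ss = C₀/(1 − f) ≈ 1.505/0.5796 ≈ 2.597 mg/L.

2.6 mg/L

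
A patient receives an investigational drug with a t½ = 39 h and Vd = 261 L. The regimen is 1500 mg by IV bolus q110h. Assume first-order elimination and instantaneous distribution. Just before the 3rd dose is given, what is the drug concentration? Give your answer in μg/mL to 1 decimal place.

f = (1/2)^(τ/t½) = (1/2)^(110/39) ≈ 0.1416.
C₀ = D/Vd = 1500/261 ≈ 5.747 μg/mL.
Before the 3rd dose, 2 doses have been given. Superposition: Cmin = C₀·(f + f²).
≈ 5.747 × (0.1416 + 0.0201) ≈ 5.747 × 0.1617 ≈ 0.929 μg/mL.

0.9 μg/mL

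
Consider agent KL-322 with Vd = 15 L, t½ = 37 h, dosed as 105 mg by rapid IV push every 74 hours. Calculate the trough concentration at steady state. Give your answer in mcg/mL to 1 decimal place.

τ = 74 h = 2 half-lives, so f = (1/2)^2 = 0.25.
At steady state, R = 1/(1 − 0.25) = 4/3.
Single-dose peak C₀ = D/Vd = 105/15 = 7 mcg/mL.
Steady-state peak Cmax,ss = C₀·R = 7 × 4/3 ≈ 9.333 mcg/mL.
Steady-state trough Cmin,ss = Cmax,ss·f ≈ 9.333 × 0.25 ≈ 2.333 mcg/mL.

2.3 mcg/mL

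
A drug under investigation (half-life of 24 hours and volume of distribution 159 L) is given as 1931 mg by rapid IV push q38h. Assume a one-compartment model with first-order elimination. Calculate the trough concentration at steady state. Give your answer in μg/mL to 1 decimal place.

k = ln2/t½ = ln2/24 ≈ 0.028881 h⁻¹; fraction remaining f = e^(−kτ) = e^(−0.028881×38) ≈ 0.3337.
Accumulation ratio R = 1/(1 − f) ≈ 1/0.6663 ≈ 1.5008.
Each bolus raises the concentration by D/Vd = 1931/159 ≈ 12.145 μg/mL.
Cmax,ss = C₀/(1 − f) ≈ 12.145/0.6663 ≈ 18.228 μg/mL.
One interval later, Cmin,ss = Cmax,ss·e^(−kτ) ≈ 18.228 × 0.3337 ≈ 6.083 μg/mL.

6.1 μg/mL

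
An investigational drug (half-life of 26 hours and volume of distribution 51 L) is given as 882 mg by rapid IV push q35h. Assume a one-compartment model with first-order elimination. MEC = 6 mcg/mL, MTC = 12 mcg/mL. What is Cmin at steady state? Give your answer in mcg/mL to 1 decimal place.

τ/t½ = 35/26 ≈ 1.3462, so fraction remaining f = (1/2)^(35/26) ≈ 0.3933.
Accumulation ratio R = 1/(1 − f) ≈ 1/0.6067 ≈ 1.6483.
Each bolus raises the concentration by D/Vd = 882/51 ≈ 17.294 mcg/mL.
Cmax,ss = C₀/(1 − f) ≈ 17.294/0.6067 ≈ 28.505 mcg/mL.
Steady-state trough Cmin,ss = Cmax,ss·f ≈ 28.505 × 0.3933 ≈ 11.211 mcg/mL.
Trough 11.2 mcg/mL vs MEC 6 mcg/mL: adequate.

11.2 mcg/mL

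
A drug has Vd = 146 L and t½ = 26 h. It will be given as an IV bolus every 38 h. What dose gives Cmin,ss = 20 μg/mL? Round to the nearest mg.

5122 mg

τ/t½ = 38/26 ≈ 1.4615, so f = (1/2)^(38/26) ≈ 0.363106.
Cmin,ss = (D/Vd)·f/(1−f), so D = Cmin,ss·Vd·(1−f)/f.
D = 20 × 146 × (1−f)/f ≈ 20 × 146 × 1.75402 ≈ 5121.74 mg.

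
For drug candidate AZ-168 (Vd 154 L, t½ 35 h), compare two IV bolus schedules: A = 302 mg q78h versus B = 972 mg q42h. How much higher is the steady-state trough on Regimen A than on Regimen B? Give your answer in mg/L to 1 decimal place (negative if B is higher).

-4.3 mg/L

Regimen A: f = (1/2)^(78/35) ≈ 0.2134; Cmin,ss = (302/154)·f/(1−f) ≈ 0.532 mg/L.
Regimen B: f = (1/2)^(42/35) ≈ 0.4353; Cmin,ss = (972/154)·f/(1−f) ≈ 4.865 mg/L.
Difference ≈ 0.532 − 4.865 ≈ -4.333 mg/L.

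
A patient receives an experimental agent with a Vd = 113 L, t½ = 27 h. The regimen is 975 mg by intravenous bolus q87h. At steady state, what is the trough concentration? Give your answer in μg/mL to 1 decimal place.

1.0 μg/mL

Over one 87-h interval, 87/27 ≈ 3.2222 half-lives elapse, leaving f ≈ 0.1072 of each dose.
At steady state, accumulation factor R = 1/(1 − e^(−kτ)) ≈ 1.1201.
Single-dose peak C₀ = D/Vd = 975/113 ≈ 8.628 μg/mL.
Steady-state peak Cmax,ss = C₀·R ≈ 8.628 × 1.1201 ≈ 9.664 μg/mL.
Steady-state trough Cmin,ss = Cmax,ss·f ≈ 9.664 × 0.1072 ≈ 1.036 μg/mL.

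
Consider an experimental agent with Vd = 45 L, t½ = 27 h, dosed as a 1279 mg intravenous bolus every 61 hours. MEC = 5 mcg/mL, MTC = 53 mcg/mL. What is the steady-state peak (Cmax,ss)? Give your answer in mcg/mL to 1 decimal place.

35.9 mcg/mL

τ/t½ = 61/27 ≈ 2.2593, so fraction remaining f = (1/2)^(61/27) ≈ 0.2089.
Accumulation ratio R = 1/(1 − f) ≈ 1/0.7911 ≈ 1.2641.
Single-dose peak C₀ = D/Vd = 1279/45 ≈ 28.422 mcg/mL.
Cmax,ss = C₀/(1 − f) ≈ 28.422/0.7911 ≈ 35.927 mcg/mL.
Peak 35.9 mcg/mL vs MTC 53 mcg/mL: below toxic threshold.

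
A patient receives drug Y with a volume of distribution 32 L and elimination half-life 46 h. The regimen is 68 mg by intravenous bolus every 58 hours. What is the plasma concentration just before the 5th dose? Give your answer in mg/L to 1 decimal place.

1.5 mg/L

f = (1/2)^(τ/t½) = (1/2)^(58/46) ≈ 0.4173.
C₀ = D/Vd = 68/32 ≈ 2.125 mg/L.
Before the 5th dose, 4 doses have been given. Superposition: Cmin = C₀·(f + f² + … + f^4).
≈ 2.125 × (0.4173 + 0.1741 + 0.0727 + 0.0303) ≈ 2.125 × 0.6944 ≈ 1.476 mg/L.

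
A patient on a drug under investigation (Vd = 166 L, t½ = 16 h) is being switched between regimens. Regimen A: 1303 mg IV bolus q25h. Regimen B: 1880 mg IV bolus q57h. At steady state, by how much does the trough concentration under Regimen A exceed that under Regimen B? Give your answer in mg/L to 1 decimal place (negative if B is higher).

3.0 mg/L

Regimen A: f = (1/2)^(25/16) ≈ 0.3386; Cmin,ss = (1303/166)·f/(1−f) ≈ 4.018 mg/L.
Regimen B: f = (1/2)^(57/16) ≈ 0.0846; Cmin,ss = (1880/166)·f/(1−f) ≈ 1.047 mg/L.
Difference ≈ 4.018 − 1.047 ≈ 2.971 mg/L.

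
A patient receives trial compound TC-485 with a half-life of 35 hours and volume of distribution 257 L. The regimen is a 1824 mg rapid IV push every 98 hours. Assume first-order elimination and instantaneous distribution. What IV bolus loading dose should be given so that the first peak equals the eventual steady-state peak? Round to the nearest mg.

2130 mg

f = (1/2)^(98/35) ≈ 0.143587; accumulation ratio R = 1/(1−f) ≈ 1.16766.
Loading dose to hit Cmax,ss on first dose: D_load = D_maint·R ≈ 1824 × 1.16766 ≈ 2129.81 mg.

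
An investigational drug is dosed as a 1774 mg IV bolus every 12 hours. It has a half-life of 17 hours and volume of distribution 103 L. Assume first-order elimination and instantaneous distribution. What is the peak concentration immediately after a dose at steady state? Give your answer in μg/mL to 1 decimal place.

44.5 μg/mL

τ/t½ = 12/17 ≈ 0.70588, so fraction remaining f = (1/2)^(12/17) ≈ 0.6131.
Accumulation ratio R = 1/(1 − f) ≈ 1/0.3869 ≈ 2.5846.
Each bolus raises the concentration by D/Vd = 1774/103 ≈ 17.223 μg/mL.
Steady-state peak Cmax,ss = C₀·R ≈ 17.223 × 2.5846 ≈ 44.515 μg/mL.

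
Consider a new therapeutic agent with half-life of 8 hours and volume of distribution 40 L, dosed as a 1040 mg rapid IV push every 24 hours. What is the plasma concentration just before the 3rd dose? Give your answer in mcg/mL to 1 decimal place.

f = (1/2)^(τ/t½) = (1/2)^(24/8) ≈ 0.1250.
C₀ = D/Vd = 1040/40 ≈ 26.000 mcg/mL.
Before the 3rd dose, 2 doses have been given. Superposition: Cmin = C₀·(f + f²).
≈ 26.000 × (0.1250 + 0.0156) ≈ 26.000 × 0.1406 ≈ 3.656 mcg/mL.

3.7 mcg/mL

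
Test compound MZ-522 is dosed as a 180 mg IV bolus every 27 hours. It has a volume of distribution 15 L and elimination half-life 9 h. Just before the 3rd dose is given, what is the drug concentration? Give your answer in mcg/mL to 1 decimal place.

1.7 mcg/mL

f = (1/2)^(τ/t½) = (1/2)^(27/9) ≈ 0.1250.
C₀ = D/Vd = 180/15 ≈ 12.000 mcg/mL.
Before the 3rd dose, 2 doses have been given. Superposition: Cmin = C₀·(f + f²).
≈ 12.000 × (0.1250 + 0.0156) ≈ 12.000 × 0.1406 ≈ 1.687 mcg/mL.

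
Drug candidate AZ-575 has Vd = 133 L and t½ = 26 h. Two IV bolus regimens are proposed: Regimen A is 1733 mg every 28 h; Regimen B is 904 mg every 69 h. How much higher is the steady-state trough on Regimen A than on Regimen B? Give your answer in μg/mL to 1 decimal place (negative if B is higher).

10.5 μg/mL

Regimen A: f = (1/2)^(28/26) ≈ 0.4740; Cmin,ss = (1733/133)·f/(1−f) ≈ 11.742 μg/mL.
Regimen B: f = (1/2)^(69/26) ≈ 0.1589; Cmin,ss = (904/133)·f/(1−f) ≈ 1.284 μg/mL.
Difference ≈ 11.742 − 1.284 ≈ 10.458 μg/mL.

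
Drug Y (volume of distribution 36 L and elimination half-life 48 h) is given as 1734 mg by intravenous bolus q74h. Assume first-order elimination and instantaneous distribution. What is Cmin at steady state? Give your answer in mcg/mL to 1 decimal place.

Over one 74-h interval, 74/48 ≈ 1.5417 half-lives elapse, leaving f ≈ 0.3435 of each dose.
At steady state, accumulation factor R = 1/(1 − e^(−kτ)) ≈ 1.5232.
Single-dose peak C₀ = D/Vd = 1734/36 ≈ 48.167 mcg/mL.
Steady-state peak Cmax,ss = C₀·R ≈ 48.167 × 1.5232 ≈ 73.368 mcg/mL.
Steady-state trough Cmin,ss = Cmax,ss·f ≈ 73.368 × 0.3435 ≈ 25.202 mcg/mL.

25.2 mcg/mL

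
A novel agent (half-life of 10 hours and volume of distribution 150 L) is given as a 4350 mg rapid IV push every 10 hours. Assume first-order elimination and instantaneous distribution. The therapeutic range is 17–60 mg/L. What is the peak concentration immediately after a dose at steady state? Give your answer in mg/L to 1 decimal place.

58.0 mg/L

τ = 10 h = 1 half-life, so f = (1/2)^1 = 0.5.
At steady state, R = 1/(1 − 0.5) = 2/1.
Single-dose peak C₀ = D/Vd = 4350/150 = 29 mg/L.
Steady-state peak Cmax,ss = C₀·R = 29 × 2/1 ≈ 58.000 mg/L.
Peak 58.0 mg/L vs MTC 60 mg/L: below toxic threshold.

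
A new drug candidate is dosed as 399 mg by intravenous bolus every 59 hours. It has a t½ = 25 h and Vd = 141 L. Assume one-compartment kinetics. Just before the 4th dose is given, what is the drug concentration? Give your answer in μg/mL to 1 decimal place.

f = (1/2)^(τ/t½) = (1/2)^(59/25) ≈ 0.1948.
C₀ = D/Vd = 399/141 ≈ 2.830 μg/mL.
Before the 4th dose, 3 doses have been given. Superposition: Cmin = C₀·(f + f² + … + f^3).
≈ 2.830 × (0.1948 + 0.0379 + 0.0074) ≈ 2.830 × 0.2401 ≈ 0.679 μg/mL.

0.7 μg/mL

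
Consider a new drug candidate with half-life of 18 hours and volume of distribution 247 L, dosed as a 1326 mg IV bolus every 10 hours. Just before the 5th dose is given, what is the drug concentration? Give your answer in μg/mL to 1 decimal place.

9.0 μg/mL

f = (1/2)^(τ/t½) = (1/2)^(10/18) ≈ 0.6804.
C₀ = D/Vd = 1326/247 ≈ 5.368 μg/mL.
Before the 5th dose, 4 doses have been given. Superposition: Cmin = C₀·(f + f² + … + f^4).
≈ 5.368 × (0.6804 + 0.4629 + 0.3150 + 0.2143) ≈ 5.368 × 1.6726 ≈ 8.979 μg/mL.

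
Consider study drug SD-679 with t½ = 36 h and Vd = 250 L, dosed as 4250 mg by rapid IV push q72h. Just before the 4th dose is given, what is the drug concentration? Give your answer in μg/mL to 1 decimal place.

5.6 μg/mL

f = (1/2)^(τ/t½) = (1/2)^(72/36) ≈ 0.2500.
C₀ = D/Vd = 4250/250 ≈ 17.000 μg/mL.
Before the 4th dose, 3 doses have been given. Superposition: Cmin = C₀·(f + f² + … + f^3).
≈ 17.000 × (0.2500 + 0.0625 + 0.0156) ≈ 17.000 × 0.3281 ≈ 5.578 μg/mL.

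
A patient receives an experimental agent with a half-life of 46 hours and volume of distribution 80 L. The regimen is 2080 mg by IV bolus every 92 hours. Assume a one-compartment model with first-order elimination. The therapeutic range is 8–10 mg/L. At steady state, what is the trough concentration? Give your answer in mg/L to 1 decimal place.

8.7 mg/L

The dosing interval is 2 half-lives, so f = 2^(−2) = 0.25.
At steady state, R = 1/(1 − 0.25) = 4/3.
Single-dose peak C₀ = D/Vd = 2080/80 = 26 mg/L.
Steady-state peak Cmax,ss = C₀·R = 26 × 4/3 ≈ 34.667 mg/L.
Steady-state trough Cmin,ss = Cmax,ss·f ≈ 34.667 × 0.25 ≈ 8.667 mg/L.
Trough 8.7 mg/L vs MEC 8 mg/L: adequate.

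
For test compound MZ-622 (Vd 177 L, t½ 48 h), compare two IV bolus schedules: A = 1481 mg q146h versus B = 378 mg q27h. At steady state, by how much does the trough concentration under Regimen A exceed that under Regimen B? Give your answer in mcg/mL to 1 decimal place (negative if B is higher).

-3.3 mcg/mL

Regimen A: f = (1/2)^(146/48) ≈ 0.1214; Cmin,ss = (1481/177)·f/(1−f) ≈ 1.156 mcg/mL.
Regimen B: f = (1/2)^(27/48) ≈ 0.6771; Cmin,ss = (378/177)·f/(1−f) ≈ 4.478 mcg/mL.
Difference ≈ 1.156 − 4.478 ≈ -3.322 mcg/mL.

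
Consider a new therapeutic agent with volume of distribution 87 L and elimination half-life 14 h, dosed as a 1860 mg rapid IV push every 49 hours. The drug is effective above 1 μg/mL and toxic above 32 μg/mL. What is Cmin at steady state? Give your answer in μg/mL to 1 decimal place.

2.1 μg/mL

τ/t½ = 49/14 ≈ 3.5, so fraction remaining f = (1/2)^(49/14) ≈ 0.0884.
At steady state, accumulation factor R = 1/(1 − e^(−kτ)) ≈ 1.0970.
Each bolus raises the concentration by D/Vd = 1860/87 ≈ 21.379 μg/mL.
Cmax,ss = C₀/(1 − f) ≈ 21.379/0.9116 ≈ 23.452 μg/mL.
One interval later, Cmin,ss = Cmax,ss·e^(−kτ) ≈ 23.452 × 0.0884 ≈ 2.073 μg/mL.
Trough 2.1 μg/mL vs MEC 1 μg/mL: adequate.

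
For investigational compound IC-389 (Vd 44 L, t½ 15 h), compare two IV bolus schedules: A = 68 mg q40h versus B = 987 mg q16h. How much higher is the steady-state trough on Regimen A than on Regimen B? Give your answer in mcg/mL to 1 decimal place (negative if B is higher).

Regimen A: f = (1/2)^(40/15) ≈ 0.1575; Cmin,ss = (68/44)·f/(1−f) ≈ 0.289 mcg/mL.
Regimen B: f = (1/2)^(16/15) ≈ 0.4774; Cmin,ss = (987/44)·f/(1−f) ≈ 20.492 mcg/mL.
Difference ≈ 0.289 − 20.492 ≈ -20.203 mcg/mL.

-20.2 mcg/mL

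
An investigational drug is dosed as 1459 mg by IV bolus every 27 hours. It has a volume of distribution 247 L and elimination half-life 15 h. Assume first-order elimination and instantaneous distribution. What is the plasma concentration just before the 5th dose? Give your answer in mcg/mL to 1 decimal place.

2.4 mcg/mL

f = (1/2)^(τ/t½) = (1/2)^(27/15) ≈ 0.2872.
C₀ = D/Vd = 1459/247 ≈ 5.907 mcg/mL.
Before the 5th dose, 4 doses have been given. Superposition: Cmin = C₀·(f + f² + … + f^4).
≈ 5.907 × (0.2872 + 0.0825 + 0.0237 + 0.0068) ≈ 5.907 × 0.4002 ≈ 2.364 mcg/mL.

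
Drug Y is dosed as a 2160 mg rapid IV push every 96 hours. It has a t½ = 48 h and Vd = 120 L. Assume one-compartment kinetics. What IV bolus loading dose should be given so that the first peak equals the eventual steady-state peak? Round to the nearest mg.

2880 mg

f = (1/2)^(96/48) ≈ 0.250000; accumulation ratio R = 1/(1−f) ≈ 1.33333.
Loading dose to hit Cmax,ss on first dose: D_load = D_maint·R ≈ 2160 × 1.33333 ≈ 2879.99 mg.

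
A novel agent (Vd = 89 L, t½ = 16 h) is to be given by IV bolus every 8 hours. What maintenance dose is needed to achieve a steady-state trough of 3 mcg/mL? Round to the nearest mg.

τ/t½ = 8/16 ≈ 0.5, so f = (1/2)^(8/16) ≈ 0.707107.
Cmin,ss = (D/Vd)·f/(1−f), so D = Cmin,ss·Vd·(1−f)/f.
D = 3 × 89 × (1−f)/f ≈ 3 × 89 × 0.41421 ≈ 110.59 mg.

111 mg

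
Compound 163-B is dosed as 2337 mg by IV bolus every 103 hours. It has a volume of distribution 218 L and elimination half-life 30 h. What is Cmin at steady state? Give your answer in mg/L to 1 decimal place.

k = ln2/t½ = ln2/30 ≈ 0.023105 h⁻¹; fraction remaining f = e^(−kτ) = e^(−0.023105×103) ≈ 0.0926.
Single-dose peak C₀ = D/Vd = 2337/218 ≈ 10.720 mg/L.
Steady-state trough Cmin,ss = C₀·f/(1−f) ≈ 10.720 × 0.0926/0.9074 ≈ 1.094 mg/L.

1.1 mg/L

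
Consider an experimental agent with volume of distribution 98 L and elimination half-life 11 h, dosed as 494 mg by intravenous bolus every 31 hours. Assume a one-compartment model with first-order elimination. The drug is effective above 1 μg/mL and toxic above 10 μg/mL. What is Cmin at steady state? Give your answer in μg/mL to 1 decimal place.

Over one 31-h interval, 31/11 ≈ 2.8182 half-lives elapse, leaving f ≈ 0.1418 of each dose.
Each bolus raises the concentration by D/Vd = 494/98 ≈ 5.041 μg/mL.
Steady-state trough Cmin,ss = C₀·f/(1−f) ≈ 5.041 × 0.1418/0.8582 ≈ 0.833 μg/mL.
Trough 0.8 μg/mL vs MEC 1 μg/mL: subtherapeutic.

0.8 μg/mL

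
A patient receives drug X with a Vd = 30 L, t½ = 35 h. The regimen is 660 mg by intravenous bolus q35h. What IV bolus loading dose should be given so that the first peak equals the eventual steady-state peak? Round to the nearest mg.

1320 mg

f = (1/2)^(35/35) ≈ 0.500000; accumulation ratio R = 1/(1−f) ≈ 2.00000.
Loading dose to hit Cmax,ss on first dose: D_load = D_maint·R ≈ 660 × 2.00000 ≈ 1320.00 mg.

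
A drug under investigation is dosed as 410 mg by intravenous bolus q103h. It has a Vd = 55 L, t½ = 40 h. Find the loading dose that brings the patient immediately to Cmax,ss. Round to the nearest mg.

493 mg

f = (1/2)^(103/40) ≈ 0.167822; accumulation ratio R = 1/(1−f) ≈ 1.20167.
Loading dose to hit Cmax,ss on first dose: D_load = D_maint·R ≈ 410 × 1.20167 ≈ 492.68 mg.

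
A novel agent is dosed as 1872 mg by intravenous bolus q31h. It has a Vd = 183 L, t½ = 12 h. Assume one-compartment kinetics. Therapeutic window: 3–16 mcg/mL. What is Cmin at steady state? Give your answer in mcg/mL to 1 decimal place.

2.0 mcg/mL

k = ln2/t½ = ln2/12 ≈ 0.057762 h⁻¹; fraction remaining f = e^(−kτ) = e^(−0.057762×31) ≈ 0.1669.
Single-dose peak C₀ = D/Vd = 1872/183 ≈ 10.230 mcg/mL.
Steady-state trough Cmin,ss = C₀·f/(1−f) ≈ 10.230 × 0.1669/0.8331 ≈ 2.049 mcg/mL.
Trough 2.0 mcg/mL vs MEC 3 mcg/mL: subtherapeutic.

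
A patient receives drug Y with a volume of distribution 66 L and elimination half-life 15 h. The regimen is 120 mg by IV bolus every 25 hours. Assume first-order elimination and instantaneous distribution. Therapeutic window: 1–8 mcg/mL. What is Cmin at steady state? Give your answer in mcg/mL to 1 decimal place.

0.8 mcg/mL

k = ln2/t½ = ln2/15 ≈ 0.046210 h⁻¹; fraction remaining f = e^(−kτ) = e^(−0.046210×25) ≈ 0.3150.
Accumulation ratio R = 1/(1 − f) ≈ 1/0.6850 ≈ 1.4599.
Single-dose peak C₀ = D/Vd = 120/66 ≈ 1.818 mcg/mL.
Steady-state peak Cmax,ss = C₀·R ≈ 1.818 × 1.4599 ≈ 2.654 mcg/mL.
Steady-state trough Cmin,ss = Cmax,ss·f ≈ 2.654 × 0.3150 ≈ 0.836 mcg/mL.
Trough 0.8 mcg/mL vs MEC 1 mcg/mL: subtherapeutic.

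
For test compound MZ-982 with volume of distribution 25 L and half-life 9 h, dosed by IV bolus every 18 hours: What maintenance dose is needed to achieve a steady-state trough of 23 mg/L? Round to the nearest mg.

1725 mg

τ/t½ = 18/9 ≈ 2, so f = (1/2)^(18/9) ≈ 0.250000.
Cmin,ss = (D/Vd)·f/(1−f), so D = Cmin,ss·Vd·(1−f)/f.
D = 23 × 25 × (1−f)/f ≈ 23 × 25 × 3.00000 ≈ 1725.00 mg.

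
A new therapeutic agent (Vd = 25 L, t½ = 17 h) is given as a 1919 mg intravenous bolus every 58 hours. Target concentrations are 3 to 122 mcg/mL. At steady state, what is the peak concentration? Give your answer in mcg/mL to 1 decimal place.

τ/t½ = 58/17 ≈ 3.4118, so fraction remaining f = (1/2)^(58/17) ≈ 0.0940.
At steady state, accumulation factor R = 1/(1 − e^(−kτ)) ≈ 1.1038.
Each bolus raises the concentration by D/Vd = 1919/25 ≈ 76.760 mcg/mL.
Cmax,ss = C₀/(1 − f) ≈ 76.760/0.9060 ≈ 84.724 mcg/mL.
Peak 84.7 mcg/mL vs MTC 122 mcg/mL: below toxic threshold.

84.7 mcg/mL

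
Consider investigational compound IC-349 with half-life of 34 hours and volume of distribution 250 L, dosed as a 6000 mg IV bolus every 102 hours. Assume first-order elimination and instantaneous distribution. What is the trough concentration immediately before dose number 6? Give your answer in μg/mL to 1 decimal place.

3.4 μg/mL

f = (1/2)^(τ/t½) = (1/2)^(102/34) ≈ 0.1250.
C₀ = D/Vd = 6000/250 ≈ 24.000 μg/mL.
Before the 6th dose, 5 doses have been given. Superposition: Cmin = C₀·(f + f² + … + f^5).
≈ 24.000 × (0.1250 + 0.0156 + 0.0020 + 0.0002 + 0.0000) ≈ 24.000 × 0.1428 ≈ 3.427 μg/mL.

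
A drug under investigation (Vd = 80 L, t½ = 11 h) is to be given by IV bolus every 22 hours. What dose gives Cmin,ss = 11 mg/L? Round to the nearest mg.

2640 mg

τ/t½ = 22/11 ≈ 2, so f = (1/2)^(22/11) ≈ 0.250000.
Cmin,ss = (D/Vd)·f/(1−f), so D = Cmin,ss·Vd·(1−f)/f.
D = 11 × 80 × (1−f)/f ≈ 11 × 80 × 3.00000 ≈ 2640.00 mg.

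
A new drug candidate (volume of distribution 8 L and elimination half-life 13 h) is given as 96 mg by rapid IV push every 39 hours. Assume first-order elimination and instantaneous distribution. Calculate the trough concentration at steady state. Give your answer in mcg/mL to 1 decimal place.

1.7 mcg/mL

The dosing interval is 3 half-lives, so f = 2^(−3) = 0.125.
At steady state, R = 1/(1 − 0.125) = 8/7.
Single-dose peak C₀ = D/Vd = 96/8 = 12 mcg/mL.
Steady-state peak Cmax,ss = C₀·R = 12 × 8/7 ≈ 13.714 mcg/mL.
Steady-state trough Cmin,ss = Cmax,ss·f ≈ 13.714 × 0.125 ≈ 1.714 mcg/mL.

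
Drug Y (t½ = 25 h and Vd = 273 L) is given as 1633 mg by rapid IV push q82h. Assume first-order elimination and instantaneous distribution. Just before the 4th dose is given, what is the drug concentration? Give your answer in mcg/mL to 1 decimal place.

f = (1/2)^(τ/t½) = (1/2)^(82/25) ≈ 0.1029.
C₀ = D/Vd = 1633/273 ≈ 5.982 mcg/mL.
Before the 4th dose, 3 doses have been given. Superposition: Cmin = C₀·(f + f² + … + f^3).
≈ 5.982 × (0.1029 + 0.0106 + 0.0011) ≈ 5.982 × 0.1146 ≈ 0.686 mcg/mL.

0.7 mcg/mL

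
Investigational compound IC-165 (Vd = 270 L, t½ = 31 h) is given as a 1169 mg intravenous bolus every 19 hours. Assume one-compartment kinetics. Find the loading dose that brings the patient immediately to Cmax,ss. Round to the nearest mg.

3377 mg

f = (1/2)^(19/31) ≈ 0.653880; accumulation ratio R = 1/(1−f) ≈ 2.88917.
Loading dose to hit Cmax,ss on first dose: D_load = D_maint·R ≈ 1169 × 2.88917 ≈ 3377.44 mg.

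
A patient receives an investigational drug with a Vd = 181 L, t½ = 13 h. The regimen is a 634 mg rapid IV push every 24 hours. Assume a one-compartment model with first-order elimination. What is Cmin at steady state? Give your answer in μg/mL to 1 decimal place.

1.3 μg/mL

Over one 24-h interval, 24/13 ≈ 1.8462 half-lives elapse, leaving f ≈ 0.2781 of each dose.
Single-dose peak C₀ = D/Vd = 634/181 ≈ 3.503 μg/mL.
Steady-state trough Cmin,ss = C₀·f/(1−f) ≈ 3.503 × 0.2781/0.7219 ≈ 1.349 μg/mL.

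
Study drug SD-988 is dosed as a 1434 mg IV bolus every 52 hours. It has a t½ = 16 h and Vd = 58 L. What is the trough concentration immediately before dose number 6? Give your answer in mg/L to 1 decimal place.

f = (1/2)^(τ/t½) = (1/2)^(52/16) ≈ 0.1051.
C₀ = D/Vd = 1434/58 ≈ 24.724 mg/L.
Before the 6th dose, 5 doses have been given. Superposition: Cmin = C₀·(f + f² + … + f^5).
≈ 24.724 × (0.1051 + 0.0110 + 0.0012 + 0.0001 + 0.0000) ≈ 24.724 × 0.1174 ≈ 2.903 mg/L.

2.9 mg/L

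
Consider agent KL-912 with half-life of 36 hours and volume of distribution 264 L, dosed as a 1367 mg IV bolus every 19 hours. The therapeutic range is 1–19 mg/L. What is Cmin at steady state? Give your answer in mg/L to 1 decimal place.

Over one 19-h interval, 19/36 ≈ 0.52778 half-lives elapse, leaving f ≈ 0.6936 of each dose.
At steady state, accumulation factor R = 1/(1 − e^(−kτ)) ≈ 3.2637.
Single-dose peak C₀ = D/Vd = 1367/264 ≈ 5.178 mg/L.
Steady-state peak Cmax,ss = C₀·R ≈ 5.178 × 3.2637 ≈ 16.899 mg/L.
Steady-state trough Cmin,ss = Cmax,ss·f ≈ 16.899 × 0.6936 ≈ 11.721 mg/L.
Trough 11.7 mg/L vs MEC 1 mg/L: adequate.

11.7 mg/L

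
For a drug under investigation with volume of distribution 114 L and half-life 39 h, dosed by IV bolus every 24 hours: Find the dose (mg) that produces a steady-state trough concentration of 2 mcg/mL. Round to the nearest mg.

τ/t½ = 24/39 ≈ 0.61538, so f = (1/2)^(24/39) ≈ 0.652756.
Cmin,ss = (D/Vd)·f/(1−f), so D = Cmin,ss·Vd·(1−f)/f.
D = 2 × 114 × (1−f)/f ≈ 2 × 114 × 0.53197 ≈ 121.29 mg.

121 mg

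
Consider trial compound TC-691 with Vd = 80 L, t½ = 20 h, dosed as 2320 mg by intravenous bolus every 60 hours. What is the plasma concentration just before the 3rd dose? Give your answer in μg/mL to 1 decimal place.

4.1 μg/mL

f = (1/2)^(τ/t½) = (1/2)^(60/20) ≈ 0.1250.
C₀ = D/Vd = 2320/80 ≈ 29.000 μg/mL.
Before the 3rd dose, 2 doses have been given. Superposition: Cmin = C₀·(f + f²).
≈ 29.000 × (0.1250 + 0.0156) ≈ 29.000 × 0.1406 ≈ 4.077 μg/mL.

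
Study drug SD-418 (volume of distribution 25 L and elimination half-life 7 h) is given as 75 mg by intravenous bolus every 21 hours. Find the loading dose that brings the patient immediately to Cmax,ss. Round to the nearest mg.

f = (1/2)^(21/7) ≈ 0.125000; accumulation ratio R = 1/(1−f) ≈ 1.14286.
Loading dose to hit Cmax,ss on first dose: D_load = D_maint·R ≈ 75 × 1.14286 ≈ 85.71 mg.

86 mg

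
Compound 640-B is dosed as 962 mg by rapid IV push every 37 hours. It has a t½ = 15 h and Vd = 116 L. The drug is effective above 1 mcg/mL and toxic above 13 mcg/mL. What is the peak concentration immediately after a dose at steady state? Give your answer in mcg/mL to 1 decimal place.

τ/t½ = 37/15 ≈ 2.4667, so fraction remaining f = (1/2)^(37/15) ≈ 0.1809.
At steady state, accumulation factor R = 1/(1 − e^(−kτ)) ≈ 1.2209.
Single-dose peak C₀ = D/Vd = 962/116 ≈ 8.293 mcg/mL.
Cmax,ss = C₀/(1 − f) ≈ 8.293/0.8191 ≈ 10.125 mcg/mL.
Peak 10.1 mcg/mL vs MTC 13 mcg/mL: below toxic threshold.

10.1 mcg/mL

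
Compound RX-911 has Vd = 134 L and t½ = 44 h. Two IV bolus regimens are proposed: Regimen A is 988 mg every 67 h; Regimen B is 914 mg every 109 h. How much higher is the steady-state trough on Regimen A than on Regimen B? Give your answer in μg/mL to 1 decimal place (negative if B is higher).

2.4 μg/mL

Regimen A: f = (1/2)^(67/44) ≈ 0.3480; Cmin,ss = (988/134)·f/(1−f) ≈ 3.935 μg/mL.
Regimen B: f = (1/2)^(109/44) ≈ 0.1796; Cmin,ss = (914/134)·f/(1−f) ≈ 1.493 μg/mL.
Difference ≈ 3.935 − 1.493 ≈ 2.442 μg/mL.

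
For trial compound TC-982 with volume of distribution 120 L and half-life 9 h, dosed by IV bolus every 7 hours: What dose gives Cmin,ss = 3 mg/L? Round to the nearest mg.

τ/t½ = 7/9 ≈ 0.77778, so f = (1/2)^(7/9) ≈ 0.583265.
Cmin,ss = (D/Vd)·f/(1−f), so D = Cmin,ss·Vd·(1−f)/f.
D = 3 × 120 × (1−f)/f ≈ 3 × 120 × 0.71449 ≈ 257.22 mg.

257 mg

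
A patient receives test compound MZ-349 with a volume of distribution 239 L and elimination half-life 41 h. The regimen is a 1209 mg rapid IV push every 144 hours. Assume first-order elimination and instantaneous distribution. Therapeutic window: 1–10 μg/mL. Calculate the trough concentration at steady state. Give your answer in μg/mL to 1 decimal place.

τ/t½ = 144/41 ≈ 3.5122, so fraction remaining f = (1/2)^(144/41) ≈ 0.0876.
Each bolus raises the concentration by D/Vd = 1209/239 ≈ 5.059 μg/mL.
Steady-state trough Cmin,ss = C₀·f/(1−f) ≈ 5.059 × 0.0876/0.9124 ≈ 0.486 μg/mL.
Trough 0.5 μg/mL vs MEC 1 μg/mL: subtherapeutic.

0.5 μg/mL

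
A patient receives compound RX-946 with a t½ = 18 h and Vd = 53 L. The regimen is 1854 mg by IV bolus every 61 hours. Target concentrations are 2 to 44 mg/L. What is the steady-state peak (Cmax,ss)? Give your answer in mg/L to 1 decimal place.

Over one 61-h interval, 61/18 ≈ 3.3889 half-lives elapse, leaving f ≈ 0.0955 of each dose.
At steady state, accumulation factor R = 1/(1 − e^(−kτ)) ≈ 1.1056.
Single-dose peak C₀ = D/Vd = 1854/53 ≈ 34.981 mg/L.
Steady-state peak Cmax,ss = C₀·R ≈ 34.981 × 1.1056 ≈ 38.675 mg/L.
Peak 38.7 mg/L vs MTC 44 mg/L: below toxic threshold.

38.7 mg/L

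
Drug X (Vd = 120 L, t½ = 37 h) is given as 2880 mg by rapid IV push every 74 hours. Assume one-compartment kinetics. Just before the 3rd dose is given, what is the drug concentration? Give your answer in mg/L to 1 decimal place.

f = (1/2)^(τ/t½) = (1/2)^(74/37) ≈ 0.2500.
C₀ = D/Vd = 2880/120 ≈ 24.000 mg/L.
Before the 3rd dose, 2 doses have been given. Superposition: Cmin = C₀·(f + f²).
≈ 24.000 × (0.2500 + 0.0625) ≈ 24.000 × 0.3125 ≈ 7.500 mg/L.

7.5 mg/L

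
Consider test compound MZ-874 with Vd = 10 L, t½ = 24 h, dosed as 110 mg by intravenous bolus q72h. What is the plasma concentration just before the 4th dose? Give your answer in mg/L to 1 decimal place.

f = (1/2)^(τ/t½) = (1/2)^(72/24) ≈ 0.1250.
C₀ = D/Vd = 110/10 ≈ 11.000 mg/L.
Before the 4th dose, 3 doses have been given. Superposition: Cmin = C₀·(f + f² + … + f^3).
≈ 11.000 × (0.1250 + 0.0156 + 0.0020) ≈ 11.000 × 0.1426 ≈ 1.569 mg/L.

1.6 mg/L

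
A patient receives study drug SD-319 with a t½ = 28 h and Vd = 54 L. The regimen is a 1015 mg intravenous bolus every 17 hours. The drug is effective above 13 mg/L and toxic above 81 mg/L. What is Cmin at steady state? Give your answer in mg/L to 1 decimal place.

Over one 17-h interval, 17/28 ≈ 0.60714 half-lives elapse, leaving f ≈ 0.6565 of each dose.
At steady state, accumulation factor R = 1/(1 − e^(−kτ)) ≈ 2.9112.
Each bolus raises the concentration by D/Vd = 1015/54 ≈ 18.796 mg/L.
Cmax,ss = C₀/(1 − f) ≈ 18.796/0.3435 ≈ 54.719 mg/L.
One interval later, Cmin,ss = Cmax,ss·e^(−kτ) ≈ 54.719 × 0.6565 ≈ 35.923 mg/L.
Trough 35.9 mg/L vs MEC 13 mg/L: adequate.

35.9 mg/L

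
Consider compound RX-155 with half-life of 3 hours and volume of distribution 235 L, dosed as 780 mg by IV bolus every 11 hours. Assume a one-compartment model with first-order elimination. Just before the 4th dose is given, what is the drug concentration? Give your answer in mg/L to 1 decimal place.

0.3 mg/L

f = (1/2)^(τ/t½) = (1/2)^(11/3) ≈ 0.0787.
C₀ = D/Vd = 780/235 ≈ 3.319 mg/L.
Before the 4th dose, 3 doses have been given. Superposition: Cmin = C₀·(f + f² + … + f^3).
≈ 3.319 × (0.0787 + 0.0062 + 0.0005) ≈ 3.319 × 0.0854 ≈ 0.283 mg/L.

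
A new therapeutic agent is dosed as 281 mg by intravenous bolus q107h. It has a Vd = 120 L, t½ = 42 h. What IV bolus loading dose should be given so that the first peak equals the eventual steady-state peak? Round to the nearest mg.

f = (1/2)^(107/42) ≈ 0.171037; accumulation ratio R = 1/(1−f) ≈ 1.20633.
Loading dose to hit Cmax,ss on first dose: D_load = D_maint·R ≈ 281 × 1.20633 ≈ 338.98 mg.

339 mg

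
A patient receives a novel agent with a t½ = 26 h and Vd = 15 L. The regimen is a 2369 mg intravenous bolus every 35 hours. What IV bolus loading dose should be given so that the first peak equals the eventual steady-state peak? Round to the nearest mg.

f = (1/2)^(35/26) ≈ 0.393339; accumulation ratio R = 1/(1−f) ≈ 1.64837.
Loading dose to hit Cmax,ss on first dose: D_load = D_maint·R ≈ 2369 × 1.64837 ≈ 3904.99 mg.

3905 mg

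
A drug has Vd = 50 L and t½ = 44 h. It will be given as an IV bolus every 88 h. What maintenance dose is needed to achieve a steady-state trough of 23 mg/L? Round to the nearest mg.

τ/t½ = 88/44 ≈ 2, so f = (1/2)^(88/44) ≈ 0.250000.
Cmin,ss = (D/Vd)·f/(1−f), so D = Cmin,ss·Vd·(1−f)/f.
D = 23 × 50 × (1−f)/f ≈ 23 × 50 × 3.00000 ≈ 3450.00 mg.

3450 mg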